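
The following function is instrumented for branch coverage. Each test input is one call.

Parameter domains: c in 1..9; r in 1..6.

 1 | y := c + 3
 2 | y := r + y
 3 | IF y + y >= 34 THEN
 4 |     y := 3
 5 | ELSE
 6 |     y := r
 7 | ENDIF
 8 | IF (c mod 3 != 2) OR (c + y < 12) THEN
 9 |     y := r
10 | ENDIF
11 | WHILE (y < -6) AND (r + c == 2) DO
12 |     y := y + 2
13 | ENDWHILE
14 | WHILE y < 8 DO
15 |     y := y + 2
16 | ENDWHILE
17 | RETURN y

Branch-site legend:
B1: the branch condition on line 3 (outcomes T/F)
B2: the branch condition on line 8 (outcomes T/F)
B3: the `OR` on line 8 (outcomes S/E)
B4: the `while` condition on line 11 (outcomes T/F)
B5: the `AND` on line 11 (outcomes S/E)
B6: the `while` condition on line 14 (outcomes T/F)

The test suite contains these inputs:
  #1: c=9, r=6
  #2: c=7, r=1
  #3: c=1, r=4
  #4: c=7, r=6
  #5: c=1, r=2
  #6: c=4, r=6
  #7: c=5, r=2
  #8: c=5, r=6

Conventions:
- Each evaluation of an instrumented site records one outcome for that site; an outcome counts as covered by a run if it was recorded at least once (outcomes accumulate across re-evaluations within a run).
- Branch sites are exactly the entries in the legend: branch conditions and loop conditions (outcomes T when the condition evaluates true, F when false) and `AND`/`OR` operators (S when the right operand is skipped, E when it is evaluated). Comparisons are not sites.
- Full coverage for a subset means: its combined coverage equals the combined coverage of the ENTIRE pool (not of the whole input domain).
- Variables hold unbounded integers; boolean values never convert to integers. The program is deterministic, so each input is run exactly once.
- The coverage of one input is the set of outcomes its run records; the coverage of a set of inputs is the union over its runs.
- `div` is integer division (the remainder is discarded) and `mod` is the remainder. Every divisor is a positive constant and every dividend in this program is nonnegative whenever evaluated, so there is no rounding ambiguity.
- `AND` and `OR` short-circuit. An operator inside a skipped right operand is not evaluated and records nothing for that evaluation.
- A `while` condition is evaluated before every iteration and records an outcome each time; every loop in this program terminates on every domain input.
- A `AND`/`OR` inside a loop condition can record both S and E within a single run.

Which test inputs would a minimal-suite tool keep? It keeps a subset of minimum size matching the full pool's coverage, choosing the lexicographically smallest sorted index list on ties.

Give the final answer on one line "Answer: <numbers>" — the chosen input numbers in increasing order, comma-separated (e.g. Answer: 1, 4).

input #1 (c=9, r=6): covers B1=T, B2=T, B3=S, B4=F, B5=S, B6=T, B6=F
input #2 (c=7, r=1): covers B1=F, B2=T, B3=S, B4=F, B5=S, B6=T, B6=F
input #3 (c=1, r=4): covers B1=F, B2=T, B3=S, B4=F, B5=S, B6=T, B6=F
input #4 (c=7, r=6): covers B1=F, B2=T, B3=S, B4=F, B5=S, B6=T, B6=F
input #5 (c=1, r=2): covers B1=F, B2=T, B3=S, B4=F, B5=S, B6=T, B6=F
input #6 (c=4, r=6): covers B1=F, B2=T, B3=S, B4=F, B5=S, B6=T, B6=F
input #7 (c=5, r=2): covers B1=F, B2=T, B3=E, B4=F, B5=S, B6=T, B6=F
input #8 (c=5, r=6): covers B1=F, B2=T, B3=E, B4=F, B5=S, B6=T, B6=F
together the pool reaches 9 outcomes: B1=T, B1=F, B2=T, B3=S, B3=E, B4=F, B5=S, B6=T, B6=F
checked all size-1 subsets: none covers 9 outcomes (max 7/9)
at size 2, {1, 7} reaches all 9 outcomes; every lexicographically earlier size-2 subset fails

Answer: 1, 7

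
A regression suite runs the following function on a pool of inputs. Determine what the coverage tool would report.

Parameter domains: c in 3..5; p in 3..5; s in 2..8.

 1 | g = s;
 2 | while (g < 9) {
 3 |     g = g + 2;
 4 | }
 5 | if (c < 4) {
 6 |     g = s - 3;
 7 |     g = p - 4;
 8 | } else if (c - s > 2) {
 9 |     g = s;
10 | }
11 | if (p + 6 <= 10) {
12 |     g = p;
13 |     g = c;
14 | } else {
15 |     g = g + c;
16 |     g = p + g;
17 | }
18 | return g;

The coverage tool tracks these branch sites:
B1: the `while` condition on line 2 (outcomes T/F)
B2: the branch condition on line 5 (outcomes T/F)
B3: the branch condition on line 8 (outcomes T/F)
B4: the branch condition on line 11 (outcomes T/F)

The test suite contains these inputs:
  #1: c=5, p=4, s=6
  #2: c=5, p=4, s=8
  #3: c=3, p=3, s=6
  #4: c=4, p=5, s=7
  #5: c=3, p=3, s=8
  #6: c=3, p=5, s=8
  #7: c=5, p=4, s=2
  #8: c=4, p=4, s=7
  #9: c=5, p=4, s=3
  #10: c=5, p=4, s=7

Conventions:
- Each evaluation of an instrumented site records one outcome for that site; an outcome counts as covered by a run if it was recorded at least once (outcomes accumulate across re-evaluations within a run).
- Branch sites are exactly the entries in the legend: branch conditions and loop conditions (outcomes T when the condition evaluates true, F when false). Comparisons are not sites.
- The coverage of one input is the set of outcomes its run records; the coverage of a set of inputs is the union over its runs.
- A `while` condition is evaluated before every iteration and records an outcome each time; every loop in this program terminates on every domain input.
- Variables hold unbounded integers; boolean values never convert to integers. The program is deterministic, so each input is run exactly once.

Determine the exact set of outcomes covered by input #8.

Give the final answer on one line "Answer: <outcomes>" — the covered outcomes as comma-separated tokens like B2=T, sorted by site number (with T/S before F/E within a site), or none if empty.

Event log for input #8 (c=4, p=4, s=7):
  B1->T, B1->F, B2->F, B3->F, B4->T
distinct outcomes covered: B1=T, B1=F, B2=F, B3=F, B4=T

Answer: B1=T, B1=F, B2=F, B3=F, B4=T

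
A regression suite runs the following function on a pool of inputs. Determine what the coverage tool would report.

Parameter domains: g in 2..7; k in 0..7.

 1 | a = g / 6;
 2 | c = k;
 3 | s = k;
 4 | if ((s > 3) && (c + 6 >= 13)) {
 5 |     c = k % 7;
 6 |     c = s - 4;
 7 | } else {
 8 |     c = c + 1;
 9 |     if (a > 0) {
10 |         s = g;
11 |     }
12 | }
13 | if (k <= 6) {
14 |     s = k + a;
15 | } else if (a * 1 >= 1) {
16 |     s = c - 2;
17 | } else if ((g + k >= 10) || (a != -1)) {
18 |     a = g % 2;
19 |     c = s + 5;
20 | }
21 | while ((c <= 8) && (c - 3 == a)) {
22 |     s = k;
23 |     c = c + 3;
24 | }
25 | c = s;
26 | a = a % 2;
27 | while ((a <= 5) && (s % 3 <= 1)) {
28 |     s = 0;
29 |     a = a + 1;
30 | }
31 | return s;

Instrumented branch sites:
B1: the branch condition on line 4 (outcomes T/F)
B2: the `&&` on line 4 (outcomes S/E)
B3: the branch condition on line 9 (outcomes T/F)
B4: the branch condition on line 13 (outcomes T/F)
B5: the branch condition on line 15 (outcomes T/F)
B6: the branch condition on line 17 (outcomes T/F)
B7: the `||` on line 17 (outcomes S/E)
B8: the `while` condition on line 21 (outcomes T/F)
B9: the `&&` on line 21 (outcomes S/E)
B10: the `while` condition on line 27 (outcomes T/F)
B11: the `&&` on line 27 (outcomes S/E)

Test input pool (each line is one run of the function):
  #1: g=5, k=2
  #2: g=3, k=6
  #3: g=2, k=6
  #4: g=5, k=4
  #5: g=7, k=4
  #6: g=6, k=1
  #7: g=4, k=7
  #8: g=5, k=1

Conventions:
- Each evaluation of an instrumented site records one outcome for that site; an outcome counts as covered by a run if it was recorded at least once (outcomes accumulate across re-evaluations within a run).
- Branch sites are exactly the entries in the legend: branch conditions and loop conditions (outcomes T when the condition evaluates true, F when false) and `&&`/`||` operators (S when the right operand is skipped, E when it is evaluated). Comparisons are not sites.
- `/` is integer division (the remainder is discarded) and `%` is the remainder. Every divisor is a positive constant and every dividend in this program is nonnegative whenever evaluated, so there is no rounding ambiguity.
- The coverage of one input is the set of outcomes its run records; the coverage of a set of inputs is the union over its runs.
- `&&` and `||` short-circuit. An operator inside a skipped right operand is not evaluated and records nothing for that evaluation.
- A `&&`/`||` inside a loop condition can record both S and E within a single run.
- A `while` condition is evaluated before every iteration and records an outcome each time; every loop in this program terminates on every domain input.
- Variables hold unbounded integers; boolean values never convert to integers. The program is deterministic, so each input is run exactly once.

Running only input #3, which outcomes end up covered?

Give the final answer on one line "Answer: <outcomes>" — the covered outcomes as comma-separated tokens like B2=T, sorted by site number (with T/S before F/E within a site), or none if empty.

Event log for input #3 (g=2, k=6):
  B2->E, B1->F, B3->F, B4->T, B9->E, B8->F, B11->E, B10->T, B11->E, B10->T
  B11->E, B10->T, B11->E, B10->T, B11->E, B10->T, B11->E, B10->T, B11->S, B10->F
deduplicating events, the covered set is: B1=F, B2=E, B3=F, B4=T, B8=F, B9=E, B10=T, B10=F, B11=S, B11=E

Answer: B1=F, B2=E, B3=F, B4=T, B8=F, B9=E, B10=T, B10=F, B11=S, B11=E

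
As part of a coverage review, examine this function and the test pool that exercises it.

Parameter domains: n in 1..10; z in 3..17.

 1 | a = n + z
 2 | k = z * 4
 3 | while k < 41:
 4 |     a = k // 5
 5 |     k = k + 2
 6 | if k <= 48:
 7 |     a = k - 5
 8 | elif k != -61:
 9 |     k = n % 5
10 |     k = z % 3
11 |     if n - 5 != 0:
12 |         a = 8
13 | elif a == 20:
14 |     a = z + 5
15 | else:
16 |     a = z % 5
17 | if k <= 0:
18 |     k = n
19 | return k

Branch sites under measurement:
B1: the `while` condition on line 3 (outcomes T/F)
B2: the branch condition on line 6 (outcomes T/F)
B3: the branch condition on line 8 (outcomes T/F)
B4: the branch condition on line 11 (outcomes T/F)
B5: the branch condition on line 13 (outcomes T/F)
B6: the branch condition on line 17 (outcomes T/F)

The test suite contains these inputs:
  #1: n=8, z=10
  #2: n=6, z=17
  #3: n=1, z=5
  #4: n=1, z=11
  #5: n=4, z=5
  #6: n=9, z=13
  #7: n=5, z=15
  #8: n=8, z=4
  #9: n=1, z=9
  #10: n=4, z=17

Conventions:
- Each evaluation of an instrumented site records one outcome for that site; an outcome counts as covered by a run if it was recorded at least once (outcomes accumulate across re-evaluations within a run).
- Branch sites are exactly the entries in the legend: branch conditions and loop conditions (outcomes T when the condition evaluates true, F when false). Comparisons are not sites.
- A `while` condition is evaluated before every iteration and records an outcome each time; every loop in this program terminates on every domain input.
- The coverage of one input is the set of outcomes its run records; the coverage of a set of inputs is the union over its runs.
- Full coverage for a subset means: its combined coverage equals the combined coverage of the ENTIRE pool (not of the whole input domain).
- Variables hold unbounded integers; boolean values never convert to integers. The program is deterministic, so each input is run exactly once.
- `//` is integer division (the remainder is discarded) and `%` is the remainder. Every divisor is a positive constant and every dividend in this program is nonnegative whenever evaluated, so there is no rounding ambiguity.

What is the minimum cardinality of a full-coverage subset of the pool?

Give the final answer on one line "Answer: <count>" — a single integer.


run #1 (n=8, z=10) runs B1->T, B1->F, B2->T, B6->F; records B1=T, B1=F, B2=T, B6=F
run #2 (n=6, z=17) runs B1->F, B2->F, B3->T, B4->T, B6->F; records B1=F, B2=F, B3=T, B4=T, B6=F
run #3 (n=1, z=5) runs B1->T, B1->T, B1->T, B1->T, B1->T, B1->T, B1->T, B1->T, B1->T, B1->T, B1->T, B1->F, B2->T, B6->F; records B1=T, B1=F, B2=T, B6=F
run #4 (n=1, z=11) runs B1->F, B2->T, B6->F; records B1=F, B2=T, B6=F
run #5 (n=4, z=5) runs B1->T, B1->T, B1->T, B1->T, B1->T, B1->T, B1->T, B1->T, B1->T, B1->T, B1->T, B1->F, B2->T, B6->F; records B1=T, B1=F, B2=T, B6=F
run #6 (n=9, z=13) runs B1->F, B2->F, B3->T, B4->T, B6->F; records B1=F, B2=F, B3=T, B4=T, B6=F
run #7 (n=5, z=15) runs B1->F, B2->F, B3->T, B4->F, B6->T; records B1=F, B2=F, B3=T, B4=F, B6=T
run #8 (n=8, z=4) runs B1->T, B1->T, B1->T, B1->T, B1->T, B1->T, B1->T, B1->T, B1->T, B1->T, B1->T, B1->T, B1->T, B1->F, ...; records B1=T, B1=F, B2=T, B6=F
run #9 (n=1, z=9) runs B1->T, B1->T, B1->T, B1->F, B2->T, B6->F; records B1=T, B1=F, B2=T, B6=F
run #10 (n=4, z=17) runs B1->F, B2->F, B3->T, B4->T, B6->F; records B1=F, B2=F, B3=T, B4=T, B6=F
union over all inputs: B1=T, B1=F, B2=T, B2=F, B3=T, B4=T, B4=F, B6=T, B6=F (9 outcomes)
size 1 is not enough: best union over all size-1 subsets is 5/9
size 2 is not enough: best union over all size-2 subsets is 8/9
size 3: inputs {1, 2, 7} cover all 9 outcomes, and no lexicographically smaller subset of this size does
Answer: 3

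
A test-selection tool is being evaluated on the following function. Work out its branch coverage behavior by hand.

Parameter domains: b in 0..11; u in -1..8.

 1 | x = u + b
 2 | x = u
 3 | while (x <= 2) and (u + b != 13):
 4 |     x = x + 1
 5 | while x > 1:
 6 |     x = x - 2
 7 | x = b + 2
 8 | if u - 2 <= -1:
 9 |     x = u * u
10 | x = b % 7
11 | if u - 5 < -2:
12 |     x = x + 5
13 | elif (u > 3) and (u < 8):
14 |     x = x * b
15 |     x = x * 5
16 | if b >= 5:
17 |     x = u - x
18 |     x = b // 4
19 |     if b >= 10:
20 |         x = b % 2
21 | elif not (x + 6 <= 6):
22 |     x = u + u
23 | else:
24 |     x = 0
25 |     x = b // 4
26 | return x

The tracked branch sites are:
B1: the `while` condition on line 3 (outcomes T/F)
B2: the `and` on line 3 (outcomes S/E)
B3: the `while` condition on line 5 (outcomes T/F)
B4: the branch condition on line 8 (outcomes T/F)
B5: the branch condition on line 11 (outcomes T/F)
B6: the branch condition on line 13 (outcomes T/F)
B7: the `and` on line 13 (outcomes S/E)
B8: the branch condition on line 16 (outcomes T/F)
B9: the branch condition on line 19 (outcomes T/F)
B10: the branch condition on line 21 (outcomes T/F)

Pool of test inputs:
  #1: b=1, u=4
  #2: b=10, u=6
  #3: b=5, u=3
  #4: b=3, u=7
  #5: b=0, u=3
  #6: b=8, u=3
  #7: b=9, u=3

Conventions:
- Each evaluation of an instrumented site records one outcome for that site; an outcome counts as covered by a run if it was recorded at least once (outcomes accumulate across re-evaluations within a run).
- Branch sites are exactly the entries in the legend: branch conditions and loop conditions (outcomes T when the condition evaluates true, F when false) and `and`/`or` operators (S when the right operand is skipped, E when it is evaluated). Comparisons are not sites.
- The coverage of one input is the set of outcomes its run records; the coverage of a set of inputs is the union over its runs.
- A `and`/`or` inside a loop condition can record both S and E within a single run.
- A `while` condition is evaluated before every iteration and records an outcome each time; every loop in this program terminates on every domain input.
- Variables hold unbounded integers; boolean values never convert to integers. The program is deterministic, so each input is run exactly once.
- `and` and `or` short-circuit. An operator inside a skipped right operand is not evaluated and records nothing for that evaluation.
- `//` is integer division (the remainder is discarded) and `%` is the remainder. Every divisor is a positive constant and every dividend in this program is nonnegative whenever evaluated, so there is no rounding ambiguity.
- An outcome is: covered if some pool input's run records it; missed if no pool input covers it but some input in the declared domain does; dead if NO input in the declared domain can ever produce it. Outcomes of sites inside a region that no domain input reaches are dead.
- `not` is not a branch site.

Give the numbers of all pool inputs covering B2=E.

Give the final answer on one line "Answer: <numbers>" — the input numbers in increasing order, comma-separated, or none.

input #1 (b=1, u=4): misses B2=E
input #2 (b=10, u=6): misses B2=E
input #3 (b=5, u=3): misses B2=E
input #4 (b=3, u=7): misses B2=E
input #5 (b=0, u=3): misses B2=E
input #6 (b=8, u=3): misses B2=E
input #7 (b=9, u=3): misses B2=E

Answer: none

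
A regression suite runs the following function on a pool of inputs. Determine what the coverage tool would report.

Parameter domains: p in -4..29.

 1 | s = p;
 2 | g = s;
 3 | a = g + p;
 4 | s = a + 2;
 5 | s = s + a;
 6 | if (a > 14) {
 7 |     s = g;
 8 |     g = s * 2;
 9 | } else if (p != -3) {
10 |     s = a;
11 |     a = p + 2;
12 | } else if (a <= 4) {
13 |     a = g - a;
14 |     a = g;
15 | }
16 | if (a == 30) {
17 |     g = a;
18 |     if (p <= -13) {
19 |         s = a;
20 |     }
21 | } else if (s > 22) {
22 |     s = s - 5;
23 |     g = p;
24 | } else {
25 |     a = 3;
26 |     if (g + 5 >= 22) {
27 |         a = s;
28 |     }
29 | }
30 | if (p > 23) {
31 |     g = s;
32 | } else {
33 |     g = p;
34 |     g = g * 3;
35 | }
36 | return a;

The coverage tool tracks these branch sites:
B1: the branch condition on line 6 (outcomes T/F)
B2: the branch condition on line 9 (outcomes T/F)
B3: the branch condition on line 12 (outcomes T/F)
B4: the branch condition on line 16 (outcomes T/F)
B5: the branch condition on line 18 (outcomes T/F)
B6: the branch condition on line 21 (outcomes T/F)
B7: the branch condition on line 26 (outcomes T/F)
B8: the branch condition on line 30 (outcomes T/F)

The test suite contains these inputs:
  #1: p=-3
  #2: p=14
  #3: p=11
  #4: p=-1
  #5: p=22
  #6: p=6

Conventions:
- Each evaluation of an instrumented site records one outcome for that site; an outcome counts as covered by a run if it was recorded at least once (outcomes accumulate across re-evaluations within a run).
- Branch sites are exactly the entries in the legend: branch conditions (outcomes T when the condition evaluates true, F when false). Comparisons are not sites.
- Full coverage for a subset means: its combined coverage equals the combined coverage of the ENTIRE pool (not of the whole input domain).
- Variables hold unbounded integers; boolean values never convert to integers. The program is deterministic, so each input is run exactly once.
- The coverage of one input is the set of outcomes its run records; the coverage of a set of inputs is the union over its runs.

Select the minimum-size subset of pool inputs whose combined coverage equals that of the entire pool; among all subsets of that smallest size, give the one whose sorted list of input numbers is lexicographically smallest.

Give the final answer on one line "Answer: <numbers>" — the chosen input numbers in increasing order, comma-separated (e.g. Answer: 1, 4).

run #1 (p=-3) runs B1->F, B2->F, B3->T, B4->F, B6->F, B7->F, B8->F; records B1=F, B2=F, B3=T, B4=F, B6=F, B7=F, B8=F
run #2 (p=14) runs B1->T, B4->F, B6->F, B7->T, B8->F; records B1=T, B4=F, B6=F, B7=T, B8=F
run #3 (p=11) runs B1->T, B4->F, B6->F, B7->T, B8->F; records B1=T, B4=F, B6=F, B7=T, B8=F
run #4 (p=-1) runs B1->F, B2->T, B4->F, B6->F, B7->F, B8->F; records B1=F, B2=T, B4=F, B6=F, B7=F, B8=F
run #5 (p=22) runs B1->T, B4->F, B6->F, B7->T, B8->F; records B1=T, B4=F, B6=F, B7=T, B8=F
run #6 (p=6) runs B1->F, B2->T, B4->F, B6->F, B7->F, B8->F; records B1=F, B2=T, B4=F, B6=F, B7=F, B8=F
the full pool covers 10 outcomes: B1=T, B1=F, B2=T, B2=F, B3=T, B4=F, B6=F, B7=T, B7=F, B8=F
every size-1 subset falls short of the 10 outcomes (best: 7/10)
every size-2 subset falls short of the 10 outcomes (best: 9/10)
inputs {1, 2, 4} (size 3) cover everything; no size-3 subset with a lexicographically smaller index list covers all 10

Answer: 1, 2, 4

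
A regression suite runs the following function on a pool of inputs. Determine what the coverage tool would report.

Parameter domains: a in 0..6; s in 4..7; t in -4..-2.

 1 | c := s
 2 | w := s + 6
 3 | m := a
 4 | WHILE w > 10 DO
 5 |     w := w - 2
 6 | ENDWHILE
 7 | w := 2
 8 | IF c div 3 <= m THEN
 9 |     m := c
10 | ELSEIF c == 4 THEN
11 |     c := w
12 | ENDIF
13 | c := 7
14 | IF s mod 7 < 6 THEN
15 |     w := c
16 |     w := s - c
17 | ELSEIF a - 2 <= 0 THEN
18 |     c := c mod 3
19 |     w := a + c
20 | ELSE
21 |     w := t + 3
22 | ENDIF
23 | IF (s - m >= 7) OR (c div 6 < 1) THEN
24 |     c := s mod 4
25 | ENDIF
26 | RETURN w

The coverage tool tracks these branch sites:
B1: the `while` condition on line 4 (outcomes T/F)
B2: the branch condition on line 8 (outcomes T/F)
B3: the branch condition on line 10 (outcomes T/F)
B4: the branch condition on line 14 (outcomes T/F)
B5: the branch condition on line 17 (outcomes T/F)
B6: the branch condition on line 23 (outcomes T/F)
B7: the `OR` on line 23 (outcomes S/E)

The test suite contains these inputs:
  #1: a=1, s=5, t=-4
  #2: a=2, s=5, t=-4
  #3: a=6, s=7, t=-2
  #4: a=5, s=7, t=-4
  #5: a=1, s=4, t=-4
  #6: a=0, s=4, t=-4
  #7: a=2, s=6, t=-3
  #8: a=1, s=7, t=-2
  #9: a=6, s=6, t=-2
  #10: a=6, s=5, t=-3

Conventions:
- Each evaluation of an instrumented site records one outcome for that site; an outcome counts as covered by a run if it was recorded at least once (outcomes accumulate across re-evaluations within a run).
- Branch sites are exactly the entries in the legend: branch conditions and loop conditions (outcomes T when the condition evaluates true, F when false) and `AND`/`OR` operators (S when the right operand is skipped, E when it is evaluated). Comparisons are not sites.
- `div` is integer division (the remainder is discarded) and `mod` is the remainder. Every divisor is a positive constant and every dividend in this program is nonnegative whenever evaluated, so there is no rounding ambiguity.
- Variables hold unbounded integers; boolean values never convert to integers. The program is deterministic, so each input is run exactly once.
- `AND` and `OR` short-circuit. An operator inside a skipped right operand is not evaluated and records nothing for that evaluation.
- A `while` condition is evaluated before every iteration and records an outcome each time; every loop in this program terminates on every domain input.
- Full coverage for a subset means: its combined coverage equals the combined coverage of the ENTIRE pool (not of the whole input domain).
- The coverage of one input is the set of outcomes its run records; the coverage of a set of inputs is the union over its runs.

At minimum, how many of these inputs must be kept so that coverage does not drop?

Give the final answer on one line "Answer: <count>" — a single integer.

run #1 (a=1, s=5, t=-4) runs B1->T, B1->F, B2->T, B4->T, B7->E, B6->F; records B1=T, B1=F, B2=T, B4=T, B6=F, B7=E
run #2 (a=2, s=5, t=-4) runs B1->T, B1->F, B2->T, B4->T, B7->E, B6->F; records B1=T, B1=F, B2=T, B4=T, B6=F, B7=E
run #3 (a=6, s=7, t=-2) runs B1->T, B1->T, B1->F, B2->T, B4->T, B7->E, B6->F; records B1=T, B1=F, B2=T, B4=T, B6=F, B7=E
run #4 (a=5, s=7, t=-4) runs B1->T, B1->T, B1->F, B2->T, B4->T, B7->E, B6->F; records B1=T, B1=F, B2=T, B4=T, B6=F, B7=E
run #5 (a=1, s=4, t=-4) runs B1->F, B2->T, B4->T, B7->E, B6->F; records B1=F, B2=T, B4=T, B6=F, B7=E
run #6 (a=0, s=4, t=-4) runs B1->F, B2->F, B3->T, B4->T, B7->E, B6->F; records B1=F, B2=F, B3=T, B4=T, B6=F, B7=E
run #7 (a=2, s=6, t=-3) runs B1->T, B1->F, B2->T, B4->F, B5->T, B7->E, B6->T; records B1=T, B1=F, B2=T, B4=F, B5=T, B6=T, B7=E
run #8 (a=1, s=7, t=-2) runs B1->T, B1->T, B1->F, B2->F, B3->F, B4->T, B7->E, B6->F; records B1=T, B1=F, B2=F, B3=F, B4=T, B6=F, B7=E
run #9 (a=6, s=6, t=-2) runs B1->T, B1->F, B2->T, B4->F, B5->F, B7->E, B6->F; records B1=T, B1=F, B2=T, B4=F, B5=F, B6=F, B7=E
run #10 (a=6, s=5, t=-3) runs B1->T, B1->F, B2->T, B4->T, B7->E, B6->F; records B1=T, B1=F, B2=T, B4=T, B6=F, B7=E
together the pool reaches 13 outcomes: B1=T, B1=F, B2=T, B2=F, B3=T, B3=F, B4=T, B4=F, B5=T, B5=F, B6=T, B6=F, B7=E
size 1 is not enough: best union over all size-1 subsets is 7/13
size 2 is not enough: best union over all size-2 subsets is 11/13
size 3 is not enough: best union over all size-3 subsets is 12/13
at size 4, {6, 7, 8, 9} reaches all 13 outcomes; every lexicographically earlier size-4 subset fails

Answer: 4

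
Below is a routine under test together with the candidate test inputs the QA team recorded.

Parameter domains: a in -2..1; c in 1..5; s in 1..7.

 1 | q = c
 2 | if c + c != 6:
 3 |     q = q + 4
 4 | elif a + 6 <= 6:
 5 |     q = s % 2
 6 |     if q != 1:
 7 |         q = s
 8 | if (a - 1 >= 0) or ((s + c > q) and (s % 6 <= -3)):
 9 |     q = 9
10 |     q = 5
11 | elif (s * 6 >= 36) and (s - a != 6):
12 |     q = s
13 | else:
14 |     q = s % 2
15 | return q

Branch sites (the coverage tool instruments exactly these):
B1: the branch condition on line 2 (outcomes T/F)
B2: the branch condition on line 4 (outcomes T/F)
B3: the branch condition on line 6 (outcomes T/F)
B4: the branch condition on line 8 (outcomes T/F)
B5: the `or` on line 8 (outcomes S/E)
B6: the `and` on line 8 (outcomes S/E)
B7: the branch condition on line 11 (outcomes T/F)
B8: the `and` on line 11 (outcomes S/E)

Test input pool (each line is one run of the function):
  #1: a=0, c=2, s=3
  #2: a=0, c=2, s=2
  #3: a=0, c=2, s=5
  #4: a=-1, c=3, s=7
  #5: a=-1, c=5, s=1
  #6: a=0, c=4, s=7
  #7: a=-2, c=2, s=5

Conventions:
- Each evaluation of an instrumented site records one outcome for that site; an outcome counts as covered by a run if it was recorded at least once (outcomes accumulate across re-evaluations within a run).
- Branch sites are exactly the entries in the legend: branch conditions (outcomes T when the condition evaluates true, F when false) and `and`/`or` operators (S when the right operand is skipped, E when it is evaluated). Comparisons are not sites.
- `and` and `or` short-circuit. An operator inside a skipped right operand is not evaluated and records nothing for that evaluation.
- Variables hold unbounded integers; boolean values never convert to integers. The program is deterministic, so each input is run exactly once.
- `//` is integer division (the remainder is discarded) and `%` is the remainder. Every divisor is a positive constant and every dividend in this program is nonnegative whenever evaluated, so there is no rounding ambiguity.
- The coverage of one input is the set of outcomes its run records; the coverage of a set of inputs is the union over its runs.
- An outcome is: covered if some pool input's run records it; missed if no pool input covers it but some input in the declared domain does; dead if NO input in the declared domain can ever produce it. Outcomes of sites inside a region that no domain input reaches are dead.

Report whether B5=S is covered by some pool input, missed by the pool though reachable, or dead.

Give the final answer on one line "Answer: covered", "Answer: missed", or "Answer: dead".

no pool input records B5=S
but domain input (a=1, c=1, s=1) does record it -> reachable, so missed

Answer: missed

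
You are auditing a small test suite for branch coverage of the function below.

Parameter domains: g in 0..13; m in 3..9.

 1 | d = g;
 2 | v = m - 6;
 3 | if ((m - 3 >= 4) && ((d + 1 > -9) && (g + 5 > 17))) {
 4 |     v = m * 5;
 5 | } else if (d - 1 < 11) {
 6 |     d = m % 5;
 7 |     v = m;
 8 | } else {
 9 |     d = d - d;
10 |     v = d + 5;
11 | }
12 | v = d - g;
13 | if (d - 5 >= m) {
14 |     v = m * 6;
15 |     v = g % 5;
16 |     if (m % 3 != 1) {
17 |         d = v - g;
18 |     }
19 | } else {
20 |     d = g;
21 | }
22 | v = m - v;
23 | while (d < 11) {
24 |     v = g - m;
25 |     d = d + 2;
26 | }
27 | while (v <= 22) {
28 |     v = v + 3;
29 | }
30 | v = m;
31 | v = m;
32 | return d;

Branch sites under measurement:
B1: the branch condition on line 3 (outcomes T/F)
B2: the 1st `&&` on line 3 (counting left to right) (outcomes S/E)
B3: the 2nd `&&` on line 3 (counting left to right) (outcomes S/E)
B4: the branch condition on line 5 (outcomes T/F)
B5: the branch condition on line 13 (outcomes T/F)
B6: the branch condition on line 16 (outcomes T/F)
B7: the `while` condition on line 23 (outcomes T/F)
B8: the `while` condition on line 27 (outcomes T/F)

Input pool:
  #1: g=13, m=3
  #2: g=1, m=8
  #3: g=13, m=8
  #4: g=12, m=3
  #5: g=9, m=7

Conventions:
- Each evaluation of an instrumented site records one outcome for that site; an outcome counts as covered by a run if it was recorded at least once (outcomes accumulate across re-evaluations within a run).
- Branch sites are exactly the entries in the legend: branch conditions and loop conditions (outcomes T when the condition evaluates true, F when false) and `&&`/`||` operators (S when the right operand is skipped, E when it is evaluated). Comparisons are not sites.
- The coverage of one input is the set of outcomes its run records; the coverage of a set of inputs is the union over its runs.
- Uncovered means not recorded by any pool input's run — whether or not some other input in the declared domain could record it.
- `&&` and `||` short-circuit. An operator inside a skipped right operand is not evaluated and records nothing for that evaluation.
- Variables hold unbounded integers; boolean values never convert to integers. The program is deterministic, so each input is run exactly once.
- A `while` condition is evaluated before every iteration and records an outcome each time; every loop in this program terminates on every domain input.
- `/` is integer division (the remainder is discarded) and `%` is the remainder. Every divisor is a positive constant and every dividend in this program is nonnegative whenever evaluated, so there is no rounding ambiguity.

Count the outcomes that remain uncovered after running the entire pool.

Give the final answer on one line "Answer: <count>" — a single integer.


run #1 (g=13, m=3) runs B2->S, B1->F, B4->F, B5->F, B7->F, B8->T, B8->T, B8->T, B8->F; records B1=F, B2=S, B4=F, B5=F, B7=F, B8=T, B8=F
run #2 (g=1, m=8) runs B2->E, B3->E, B1->F, B4->T, B5->F, B7->T, B7->T, B7->T, B7->T, B7->T, B7->F, B8->T, B8->T, B8->T, ...; records B1=F, B2=E, B3=E, B4=T, B5=F, B7=T, B7=F, B8=T, B8=F
run #3 (g=13, m=8) runs B2->E, B3->E, B1->T, B5->T, B6->T, B7->T, B7->T, B7->T, B7->T, B7->T, B7->T, B7->T, B7->T, B7->T, ...; records B1=T, B2=E, B3=E, B5=T, B6=T, B7=T, B7=F, B8=T, B8=F
run #4 (g=12, m=3) runs B2->S, B1->F, B4->F, B5->F, B7->F, B8->T, B8->T, B8->T, B8->F; records B1=F, B2=S, B4=F, B5=F, B7=F, B8=T, B8=F
run #5 (g=9, m=7) runs B2->E, B3->E, B1->F, B4->T, B5->F, B7->T, B7->F, B8->T, B8->T, B8->T, B8->T, B8->T, B8->T, B8->T, ...; records B1=F, B2=E, B3=E, B4=T, B5=F, B7=T, B7=F, B8=T, B8=F
union over the pool: B1=T, B1=F, B2=S, B2=E, B3=E, B4=T, B4=F, B5=T, B5=F, B6=T, B7=T, B7=F, B8=T, B8=F
uncovered (2 of 16): B3=S, B6=F
Answer: 2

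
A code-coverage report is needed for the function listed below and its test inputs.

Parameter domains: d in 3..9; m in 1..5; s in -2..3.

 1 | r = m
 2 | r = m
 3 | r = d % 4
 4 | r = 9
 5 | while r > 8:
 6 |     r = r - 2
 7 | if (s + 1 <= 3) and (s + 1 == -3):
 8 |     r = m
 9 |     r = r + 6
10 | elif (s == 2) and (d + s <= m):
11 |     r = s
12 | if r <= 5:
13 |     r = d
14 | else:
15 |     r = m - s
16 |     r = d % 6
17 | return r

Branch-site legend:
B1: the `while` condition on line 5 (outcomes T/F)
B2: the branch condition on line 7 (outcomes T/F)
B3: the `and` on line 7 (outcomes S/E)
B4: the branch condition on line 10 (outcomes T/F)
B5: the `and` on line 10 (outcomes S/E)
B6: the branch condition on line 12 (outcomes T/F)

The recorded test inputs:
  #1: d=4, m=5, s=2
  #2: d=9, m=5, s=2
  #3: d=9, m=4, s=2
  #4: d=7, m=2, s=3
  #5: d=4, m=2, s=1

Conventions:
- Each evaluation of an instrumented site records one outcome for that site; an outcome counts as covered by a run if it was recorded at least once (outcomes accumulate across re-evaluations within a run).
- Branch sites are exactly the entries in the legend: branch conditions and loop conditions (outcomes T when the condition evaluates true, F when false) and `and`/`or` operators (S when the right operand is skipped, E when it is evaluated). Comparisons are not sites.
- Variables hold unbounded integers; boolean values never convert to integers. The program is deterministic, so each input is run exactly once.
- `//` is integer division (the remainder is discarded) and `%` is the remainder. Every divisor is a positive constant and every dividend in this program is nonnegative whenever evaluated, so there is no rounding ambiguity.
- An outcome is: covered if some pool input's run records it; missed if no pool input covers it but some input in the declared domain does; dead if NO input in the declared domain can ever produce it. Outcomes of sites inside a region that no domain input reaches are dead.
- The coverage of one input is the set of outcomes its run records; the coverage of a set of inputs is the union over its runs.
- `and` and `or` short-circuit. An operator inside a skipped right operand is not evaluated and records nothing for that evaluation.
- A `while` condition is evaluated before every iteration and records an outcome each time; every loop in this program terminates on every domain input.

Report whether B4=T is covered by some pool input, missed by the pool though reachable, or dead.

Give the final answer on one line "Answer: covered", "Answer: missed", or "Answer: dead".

no pool input records B4=T
but domain input (d=3, m=5, s=2) does record it -> reachable, so missed

Answer: missed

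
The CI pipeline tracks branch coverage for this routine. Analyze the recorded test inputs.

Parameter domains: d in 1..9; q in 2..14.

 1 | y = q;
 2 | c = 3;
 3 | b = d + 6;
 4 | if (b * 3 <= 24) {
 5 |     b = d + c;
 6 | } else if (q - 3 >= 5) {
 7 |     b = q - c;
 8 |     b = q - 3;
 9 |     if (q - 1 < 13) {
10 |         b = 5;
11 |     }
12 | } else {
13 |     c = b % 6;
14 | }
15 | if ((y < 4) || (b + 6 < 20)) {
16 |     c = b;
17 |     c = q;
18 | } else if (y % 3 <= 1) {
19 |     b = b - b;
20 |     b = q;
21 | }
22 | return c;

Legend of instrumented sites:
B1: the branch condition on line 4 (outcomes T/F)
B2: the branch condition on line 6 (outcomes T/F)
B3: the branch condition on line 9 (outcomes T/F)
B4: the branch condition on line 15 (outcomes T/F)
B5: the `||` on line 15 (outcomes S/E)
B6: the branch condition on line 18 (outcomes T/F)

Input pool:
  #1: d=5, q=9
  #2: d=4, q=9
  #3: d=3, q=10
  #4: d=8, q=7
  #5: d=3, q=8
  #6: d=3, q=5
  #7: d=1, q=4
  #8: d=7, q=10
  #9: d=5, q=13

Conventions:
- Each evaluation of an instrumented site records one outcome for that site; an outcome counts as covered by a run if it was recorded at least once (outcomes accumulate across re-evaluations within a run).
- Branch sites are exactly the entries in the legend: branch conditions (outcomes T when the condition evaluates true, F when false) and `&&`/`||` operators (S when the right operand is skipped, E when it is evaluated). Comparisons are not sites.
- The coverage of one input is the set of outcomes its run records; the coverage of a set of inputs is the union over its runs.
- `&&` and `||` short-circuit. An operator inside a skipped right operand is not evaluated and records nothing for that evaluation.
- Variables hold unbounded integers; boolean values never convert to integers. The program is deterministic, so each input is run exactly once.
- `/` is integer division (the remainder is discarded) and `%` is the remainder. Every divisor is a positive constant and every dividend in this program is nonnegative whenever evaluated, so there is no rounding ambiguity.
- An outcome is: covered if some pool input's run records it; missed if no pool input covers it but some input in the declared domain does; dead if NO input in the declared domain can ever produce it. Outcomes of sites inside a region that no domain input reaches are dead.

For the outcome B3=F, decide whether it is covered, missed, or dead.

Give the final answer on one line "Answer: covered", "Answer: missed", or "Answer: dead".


no pool input records B3=F
but domain input (d=3, q=14) does record it -> reachable, so missed
Answer: missed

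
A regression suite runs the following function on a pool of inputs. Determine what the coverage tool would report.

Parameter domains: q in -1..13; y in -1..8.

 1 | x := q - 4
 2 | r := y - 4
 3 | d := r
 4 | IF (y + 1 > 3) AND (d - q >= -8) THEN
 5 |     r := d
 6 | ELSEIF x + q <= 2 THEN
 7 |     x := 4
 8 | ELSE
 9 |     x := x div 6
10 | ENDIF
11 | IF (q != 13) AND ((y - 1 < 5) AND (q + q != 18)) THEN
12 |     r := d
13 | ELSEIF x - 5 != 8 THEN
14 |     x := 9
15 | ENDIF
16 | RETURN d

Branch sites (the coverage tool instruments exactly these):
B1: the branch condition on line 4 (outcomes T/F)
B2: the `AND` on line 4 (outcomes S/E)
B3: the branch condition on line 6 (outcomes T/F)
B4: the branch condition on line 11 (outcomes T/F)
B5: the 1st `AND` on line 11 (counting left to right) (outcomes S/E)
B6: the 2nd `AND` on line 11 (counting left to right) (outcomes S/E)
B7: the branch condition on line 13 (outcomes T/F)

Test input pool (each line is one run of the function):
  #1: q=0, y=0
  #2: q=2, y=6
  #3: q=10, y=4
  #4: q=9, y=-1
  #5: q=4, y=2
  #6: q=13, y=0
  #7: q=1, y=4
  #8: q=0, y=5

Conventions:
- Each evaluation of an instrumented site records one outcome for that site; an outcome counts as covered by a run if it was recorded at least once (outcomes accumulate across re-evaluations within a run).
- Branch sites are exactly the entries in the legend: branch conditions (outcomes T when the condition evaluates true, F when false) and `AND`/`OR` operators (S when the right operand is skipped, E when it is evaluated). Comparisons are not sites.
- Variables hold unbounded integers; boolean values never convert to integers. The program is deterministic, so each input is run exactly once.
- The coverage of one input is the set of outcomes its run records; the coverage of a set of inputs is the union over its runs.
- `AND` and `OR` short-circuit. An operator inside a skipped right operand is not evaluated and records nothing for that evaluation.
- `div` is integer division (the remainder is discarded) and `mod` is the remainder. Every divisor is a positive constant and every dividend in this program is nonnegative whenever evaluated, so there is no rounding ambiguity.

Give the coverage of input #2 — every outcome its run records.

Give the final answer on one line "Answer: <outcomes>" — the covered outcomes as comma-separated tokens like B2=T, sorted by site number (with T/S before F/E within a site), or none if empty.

Running input #2 (q=2, y=6), event by event:
  B2->E, B1->T, B5->E, B6->S, B4->F, B7->T
as a set, this run covers: B1=T, B2=E, B4=F, B5=E, B6=S, B7=T

Answer: B1=T, B2=E, B4=F, B5=E, B6=S, B7=T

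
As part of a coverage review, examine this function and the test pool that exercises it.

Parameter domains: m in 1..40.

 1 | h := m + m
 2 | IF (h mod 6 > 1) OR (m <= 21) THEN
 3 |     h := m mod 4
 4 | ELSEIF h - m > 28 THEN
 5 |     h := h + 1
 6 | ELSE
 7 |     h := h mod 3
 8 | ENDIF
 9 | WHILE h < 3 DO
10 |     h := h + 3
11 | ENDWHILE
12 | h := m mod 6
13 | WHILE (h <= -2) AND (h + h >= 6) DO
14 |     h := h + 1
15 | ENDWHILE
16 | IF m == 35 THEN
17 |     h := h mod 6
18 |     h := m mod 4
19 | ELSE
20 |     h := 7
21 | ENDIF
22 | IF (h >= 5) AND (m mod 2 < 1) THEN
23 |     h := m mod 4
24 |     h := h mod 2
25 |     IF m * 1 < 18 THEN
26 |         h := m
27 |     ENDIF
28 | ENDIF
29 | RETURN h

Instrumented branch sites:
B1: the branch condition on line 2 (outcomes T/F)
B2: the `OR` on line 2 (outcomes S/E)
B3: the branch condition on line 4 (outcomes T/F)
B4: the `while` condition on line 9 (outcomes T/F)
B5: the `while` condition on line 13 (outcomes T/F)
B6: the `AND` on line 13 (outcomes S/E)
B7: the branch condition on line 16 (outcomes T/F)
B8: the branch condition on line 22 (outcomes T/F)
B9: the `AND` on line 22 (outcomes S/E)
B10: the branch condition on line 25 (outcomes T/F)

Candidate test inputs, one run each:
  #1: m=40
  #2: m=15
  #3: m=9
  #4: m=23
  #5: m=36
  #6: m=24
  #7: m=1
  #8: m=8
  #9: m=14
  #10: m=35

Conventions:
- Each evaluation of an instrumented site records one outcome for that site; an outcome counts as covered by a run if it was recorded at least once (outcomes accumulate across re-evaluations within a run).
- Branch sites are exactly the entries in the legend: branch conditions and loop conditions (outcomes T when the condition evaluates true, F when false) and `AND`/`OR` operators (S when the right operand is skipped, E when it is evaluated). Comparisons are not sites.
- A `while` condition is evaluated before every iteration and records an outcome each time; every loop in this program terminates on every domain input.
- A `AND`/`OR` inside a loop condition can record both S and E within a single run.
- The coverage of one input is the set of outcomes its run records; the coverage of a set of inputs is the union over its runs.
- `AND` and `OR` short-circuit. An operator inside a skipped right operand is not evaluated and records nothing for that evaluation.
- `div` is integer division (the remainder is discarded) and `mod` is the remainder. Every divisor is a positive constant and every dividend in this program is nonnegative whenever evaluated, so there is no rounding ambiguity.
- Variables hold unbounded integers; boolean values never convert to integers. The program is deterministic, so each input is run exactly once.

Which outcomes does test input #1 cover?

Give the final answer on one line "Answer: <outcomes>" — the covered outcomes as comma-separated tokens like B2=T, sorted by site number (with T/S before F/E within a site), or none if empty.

Running input #1 (m=40), event by event:
  B2->S, B1->T, B4->T, B4->F, B6->S, B5->F, B7->F, B9->E, B8->T, B10->F
distinct outcomes covered: B1=T, B2=S, B4=T, B4=F, B5=F, B6=S, B7=F, B8=T, B9=E, B10=F

Answer: B1=T, B2=S, B4=T, B4=F, B5=F, B6=S, B7=F, B8=T, B9=E, B10=F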